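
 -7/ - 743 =7/743  =  0.01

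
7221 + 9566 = 16787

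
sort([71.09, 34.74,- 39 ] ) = [-39, 34.74,71.09 ] 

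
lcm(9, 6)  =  18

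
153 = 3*51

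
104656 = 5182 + 99474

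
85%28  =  1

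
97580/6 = 48790/3 = 16263.33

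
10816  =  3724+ 7092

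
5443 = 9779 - 4336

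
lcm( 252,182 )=3276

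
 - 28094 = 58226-86320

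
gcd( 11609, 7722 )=13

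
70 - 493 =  - 423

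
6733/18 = 6733/18 = 374.06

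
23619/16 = 23619/16 =1476.19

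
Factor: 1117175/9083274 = 2^( - 1 ) *3^( - 1 )*5^2 * 97^( - 1)*15607^( - 1 ) * 44687^1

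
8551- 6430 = 2121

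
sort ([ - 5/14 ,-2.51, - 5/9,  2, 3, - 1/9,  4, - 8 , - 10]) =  [ - 10,-8, - 2.51,-5/9, - 5/14 , - 1/9, 2 , 3,4 ]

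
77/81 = 77/81 = 0.95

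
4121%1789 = 543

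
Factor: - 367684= - 2^2*91921^1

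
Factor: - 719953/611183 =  - 13^1 *139^(-1 )*4397^( - 1 ) *55381^1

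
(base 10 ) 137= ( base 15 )92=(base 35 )3w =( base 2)10001001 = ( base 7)254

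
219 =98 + 121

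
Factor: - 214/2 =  - 107=-107^1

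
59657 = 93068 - 33411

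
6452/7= 6452/7  =  921.71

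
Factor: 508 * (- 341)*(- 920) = 159369760= 2^5  *5^1*11^1*23^1 * 31^1*127^1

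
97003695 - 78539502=18464193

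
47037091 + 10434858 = 57471949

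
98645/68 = 1450 + 45/68 =1450.66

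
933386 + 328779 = 1262165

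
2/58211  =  2/58211 = 0.00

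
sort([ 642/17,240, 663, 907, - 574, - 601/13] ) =[ - 574,-601/13 , 642/17,240, 663,907]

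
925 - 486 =439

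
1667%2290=1667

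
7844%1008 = 788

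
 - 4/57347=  - 4/57347 = - 0.00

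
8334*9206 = 76722804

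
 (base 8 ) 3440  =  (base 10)1824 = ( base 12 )1080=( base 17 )655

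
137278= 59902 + 77376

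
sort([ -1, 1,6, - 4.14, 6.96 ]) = [ -4.14,-1, 1,6,6.96]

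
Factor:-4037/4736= - 2^ (- 7 )*11^1*37^ (  -  1)*367^1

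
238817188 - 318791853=-79974665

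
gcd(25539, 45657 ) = 3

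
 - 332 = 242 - 574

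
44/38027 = 4/3457  =  0.00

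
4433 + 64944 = 69377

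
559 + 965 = 1524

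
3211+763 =3974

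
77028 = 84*917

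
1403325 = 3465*405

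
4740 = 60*79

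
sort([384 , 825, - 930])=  [ - 930,  384,825] 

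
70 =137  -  67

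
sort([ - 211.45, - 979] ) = [ - 979, - 211.45 ] 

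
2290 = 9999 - 7709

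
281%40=1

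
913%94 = 67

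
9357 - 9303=54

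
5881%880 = 601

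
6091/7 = 6091/7 =870.14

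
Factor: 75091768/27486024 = 3^(-1) * 883^(-1) * 1297^(-1) * 9386471^1  =  9386471/3435753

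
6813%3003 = 807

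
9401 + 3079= 12480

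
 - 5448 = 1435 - 6883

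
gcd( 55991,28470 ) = 949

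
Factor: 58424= 2^3  *67^1*  109^1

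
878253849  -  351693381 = 526560468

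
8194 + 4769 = 12963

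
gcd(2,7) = 1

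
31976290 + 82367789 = 114344079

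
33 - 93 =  - 60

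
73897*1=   73897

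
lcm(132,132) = 132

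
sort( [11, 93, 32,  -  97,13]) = [  -  97,11  ,  13,32, 93 ] 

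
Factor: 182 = 2^1*7^1*13^1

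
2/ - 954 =- 1 + 476/477 = - 0.00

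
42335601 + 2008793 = 44344394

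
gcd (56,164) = 4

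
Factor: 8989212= 2^2* 3^1*283^1 *2647^1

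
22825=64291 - 41466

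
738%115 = 48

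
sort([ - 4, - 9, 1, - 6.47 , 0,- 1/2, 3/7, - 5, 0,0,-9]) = [ - 9,-9, - 6.47, - 5,-4, - 1/2 , 0,0 , 0,3/7 , 1 ] 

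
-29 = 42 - 71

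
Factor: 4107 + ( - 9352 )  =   - 5245 = - 5^1 * 1049^1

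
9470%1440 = 830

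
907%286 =49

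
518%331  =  187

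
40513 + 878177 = 918690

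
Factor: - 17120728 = -2^3*2140091^1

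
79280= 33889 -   -  45391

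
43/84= 43/84 = 0.51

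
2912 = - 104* ( - 28 ) 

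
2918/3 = 972 + 2/3 =972.67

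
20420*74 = 1511080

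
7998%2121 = 1635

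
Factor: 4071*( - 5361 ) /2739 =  - 3^1*11^ (  -  1)*23^1 * 59^1*83^( - 1 )*1787^1 = -7274877/913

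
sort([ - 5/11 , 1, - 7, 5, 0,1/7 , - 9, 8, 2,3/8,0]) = [ - 9, - 7 , - 5/11, 0, 0,1/7, 3/8,1,2 , 5,8 ]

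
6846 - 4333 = 2513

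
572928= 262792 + 310136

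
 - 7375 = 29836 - 37211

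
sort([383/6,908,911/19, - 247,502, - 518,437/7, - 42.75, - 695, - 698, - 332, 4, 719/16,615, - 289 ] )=[-698, - 695, - 518, - 332, - 289,-247, - 42.75,  4, 719/16,911/19,437/7, 383/6 , 502, 615, 908]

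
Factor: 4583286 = 2^1*3^2*254627^1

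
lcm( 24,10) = 120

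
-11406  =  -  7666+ - 3740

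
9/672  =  3/224 = 0.01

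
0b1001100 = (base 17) 48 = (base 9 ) 84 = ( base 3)2211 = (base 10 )76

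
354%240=114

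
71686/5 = 71686/5 = 14337.20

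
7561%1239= 127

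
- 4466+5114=648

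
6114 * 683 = 4175862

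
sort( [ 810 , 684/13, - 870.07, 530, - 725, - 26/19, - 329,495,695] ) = [ - 870.07, - 725, - 329, - 26/19,  684/13, 495, 530,  695,  810] 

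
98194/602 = 49097/301 = 163.11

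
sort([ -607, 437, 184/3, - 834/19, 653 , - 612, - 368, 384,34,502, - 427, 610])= [ - 612, - 607, - 427 ,-368, - 834/19,34,184/3,  384, 437, 502,  610, 653 ]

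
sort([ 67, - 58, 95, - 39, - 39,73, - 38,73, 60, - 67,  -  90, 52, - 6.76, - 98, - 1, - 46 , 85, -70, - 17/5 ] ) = [-98, - 90, - 70, - 67, - 58,-46, - 39, - 39,-38, - 6.76, - 17/5, - 1, 52, 60,67,73,73, 85,95]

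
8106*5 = 40530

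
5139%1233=207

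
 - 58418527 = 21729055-80147582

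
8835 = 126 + 8709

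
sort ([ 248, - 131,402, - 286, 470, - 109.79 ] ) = [ - 286, - 131, -109.79, 248, 402,470 ]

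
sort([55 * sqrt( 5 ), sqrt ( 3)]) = [ sqrt ( 3),55*sqrt( 5 )] 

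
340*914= 310760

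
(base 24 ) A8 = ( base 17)EA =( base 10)248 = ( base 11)206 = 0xF8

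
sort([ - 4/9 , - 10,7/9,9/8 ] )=[ -10, - 4/9, 7/9,  9/8 ] 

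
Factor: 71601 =3^1*29^1*823^1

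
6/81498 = 1/13583 = 0.00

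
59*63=3717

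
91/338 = 7/26 = 0.27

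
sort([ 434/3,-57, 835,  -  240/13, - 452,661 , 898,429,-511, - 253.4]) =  [ - 511,  -  452,  -  253.4, - 57,- 240/13,434/3 , 429,  661,835,898] 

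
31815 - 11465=20350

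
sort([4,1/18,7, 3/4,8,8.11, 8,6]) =[ 1/18,3/4,4,6,7,8,8, 8.11] 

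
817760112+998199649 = 1815959761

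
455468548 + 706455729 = 1161924277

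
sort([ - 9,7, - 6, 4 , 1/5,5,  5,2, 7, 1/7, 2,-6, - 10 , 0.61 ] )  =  [ - 10, - 9, - 6 ,  -  6,1/7,1/5,0.61,2 , 2, 4 , 5,5,7,7 ]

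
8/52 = 2/13  =  0.15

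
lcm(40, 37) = 1480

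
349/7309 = 349/7309 = 0.05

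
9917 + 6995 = 16912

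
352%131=90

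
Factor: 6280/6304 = 785/788  =  2^(  -  2)*5^1*157^1*197^ ( -1)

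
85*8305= 705925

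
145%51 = 43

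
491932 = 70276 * 7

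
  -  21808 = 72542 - 94350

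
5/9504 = 5/9504  =  0.00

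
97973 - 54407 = 43566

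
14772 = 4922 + 9850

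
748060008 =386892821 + 361167187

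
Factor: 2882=2^1*11^1*131^1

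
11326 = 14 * 809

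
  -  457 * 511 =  - 233527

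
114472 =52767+61705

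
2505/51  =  835/17 = 49.12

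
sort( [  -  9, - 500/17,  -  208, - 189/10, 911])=[ - 208, - 500/17, - 189/10, - 9, 911]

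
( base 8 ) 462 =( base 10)306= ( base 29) ag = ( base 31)9r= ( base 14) 17c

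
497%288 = 209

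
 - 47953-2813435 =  - 2861388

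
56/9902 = 28/4951 = 0.01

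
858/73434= 143/12239 = 0.01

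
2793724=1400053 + 1393671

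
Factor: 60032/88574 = 2^6 * 7^1 * 661^( - 1 ) = 448/661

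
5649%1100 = 149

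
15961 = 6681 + 9280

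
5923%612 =415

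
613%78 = 67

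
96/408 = 4/17  =  0.24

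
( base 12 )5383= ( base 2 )10001111010011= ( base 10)9171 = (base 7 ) 35511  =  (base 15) 2ab6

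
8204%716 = 328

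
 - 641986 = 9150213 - 9792199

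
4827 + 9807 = 14634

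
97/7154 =97/7154= 0.01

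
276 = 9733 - 9457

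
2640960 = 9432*280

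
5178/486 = 863/81  =  10.65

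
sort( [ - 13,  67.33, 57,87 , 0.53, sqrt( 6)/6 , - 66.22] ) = [ - 66.22, -13,sqrt( 6)/6,0.53 , 57,67.33, 87] 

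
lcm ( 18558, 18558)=18558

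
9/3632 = 9/3632 = 0.00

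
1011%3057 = 1011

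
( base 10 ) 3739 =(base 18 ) B9D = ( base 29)4CR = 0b111010011011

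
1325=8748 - 7423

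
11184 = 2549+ 8635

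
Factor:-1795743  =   - 3^3*66509^1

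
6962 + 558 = 7520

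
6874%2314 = 2246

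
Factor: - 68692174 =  - 2^1 * 193^1*251^1*709^1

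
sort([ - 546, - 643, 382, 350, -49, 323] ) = [-643, - 546, - 49,323, 350, 382 ]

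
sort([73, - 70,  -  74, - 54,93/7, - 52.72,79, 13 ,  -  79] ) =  [-79, - 74, - 70, - 54 , - 52.72,13,93/7 , 73,79 ]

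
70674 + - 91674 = - 21000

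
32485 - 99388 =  - 66903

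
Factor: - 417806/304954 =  - 13^( - 1 )*37^(  -  1)*659^1= - 659/481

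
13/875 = 13/875=0.01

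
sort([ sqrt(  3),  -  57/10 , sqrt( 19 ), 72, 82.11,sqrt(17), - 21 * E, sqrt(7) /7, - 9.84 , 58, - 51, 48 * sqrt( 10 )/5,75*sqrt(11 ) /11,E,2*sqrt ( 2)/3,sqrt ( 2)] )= [ - 21*E, - 51, - 9.84,-57/10, sqrt ( 7)/7,2*sqrt ( 2)/3 , sqrt (2 ), sqrt(3), E,sqrt (17), sqrt(19 ) , 75*sqrt( 11 )/11,48*sqrt(10 )/5, 58, 72,82.11 ]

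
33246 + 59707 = 92953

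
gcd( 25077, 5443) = 1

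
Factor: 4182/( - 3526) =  - 51/43  =  - 3^1*17^1*43^( - 1) 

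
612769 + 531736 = 1144505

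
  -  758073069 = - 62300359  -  695772710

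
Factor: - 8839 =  - 8839^1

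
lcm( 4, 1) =4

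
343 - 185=158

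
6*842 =5052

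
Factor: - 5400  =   - 2^3 * 3^3*5^2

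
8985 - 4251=4734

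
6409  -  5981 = 428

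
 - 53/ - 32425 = 53/32425 = 0.00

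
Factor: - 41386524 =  - 2^2 * 3^1*3448877^1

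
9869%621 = 554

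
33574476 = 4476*7501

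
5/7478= 5/7478 = 0.00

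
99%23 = 7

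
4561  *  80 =364880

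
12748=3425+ 9323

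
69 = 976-907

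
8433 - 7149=1284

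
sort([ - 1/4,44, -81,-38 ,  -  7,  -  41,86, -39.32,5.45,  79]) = [ - 81,  -  41, - 39.32,- 38, - 7,-1/4,5.45 , 44,79,86]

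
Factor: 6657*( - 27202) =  - 181083714 = -2^1*3^1*7^2*29^1 * 67^1*317^1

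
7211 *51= 367761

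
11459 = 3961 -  - 7498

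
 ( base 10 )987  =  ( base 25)1EC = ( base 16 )3db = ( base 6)4323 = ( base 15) 45c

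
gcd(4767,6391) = 7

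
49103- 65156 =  - 16053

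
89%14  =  5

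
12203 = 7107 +5096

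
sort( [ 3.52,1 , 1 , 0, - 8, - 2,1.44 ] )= [ - 8, - 2,0,1,1, 1.44,3.52 ] 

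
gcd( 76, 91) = 1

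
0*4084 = 0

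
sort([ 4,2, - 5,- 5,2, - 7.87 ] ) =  [ - 7.87,  -  5,-5,2,  2, 4 ] 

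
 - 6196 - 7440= -13636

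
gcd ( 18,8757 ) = 9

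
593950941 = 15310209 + 578640732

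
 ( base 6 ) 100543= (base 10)7983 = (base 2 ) 1111100101111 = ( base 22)gaj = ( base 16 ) 1F2F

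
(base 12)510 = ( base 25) 147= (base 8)1334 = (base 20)1GC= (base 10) 732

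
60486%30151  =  184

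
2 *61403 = 122806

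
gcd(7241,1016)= 1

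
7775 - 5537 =2238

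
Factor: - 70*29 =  - 2^1*5^1 * 7^1*29^1 = - 2030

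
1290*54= 69660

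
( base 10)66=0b1000010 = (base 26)2E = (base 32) 22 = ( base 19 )39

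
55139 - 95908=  - 40769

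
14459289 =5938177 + 8521112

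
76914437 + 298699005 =375613442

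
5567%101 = 12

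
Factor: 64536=2^3*3^1*2689^1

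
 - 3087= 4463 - 7550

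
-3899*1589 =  - 6195511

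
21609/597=36 + 39/199= 36.20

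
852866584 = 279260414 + 573606170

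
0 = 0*76730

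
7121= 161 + 6960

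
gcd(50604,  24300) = 12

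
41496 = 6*6916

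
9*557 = 5013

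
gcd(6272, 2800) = 112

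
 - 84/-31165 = 84/31165 = 0.00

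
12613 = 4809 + 7804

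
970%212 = 122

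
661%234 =193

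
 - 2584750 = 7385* ( - 350)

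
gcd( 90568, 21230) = 2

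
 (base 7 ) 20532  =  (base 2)1001111001110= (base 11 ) 389A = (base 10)5070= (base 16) 13ce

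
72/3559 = 72/3559 = 0.02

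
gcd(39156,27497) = 1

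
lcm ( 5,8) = 40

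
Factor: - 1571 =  - 1571^1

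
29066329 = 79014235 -49947906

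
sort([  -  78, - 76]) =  [ - 78 , - 76]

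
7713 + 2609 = 10322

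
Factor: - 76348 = -2^2* 19087^1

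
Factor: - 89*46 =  - 2^1*23^1 * 89^1 =-4094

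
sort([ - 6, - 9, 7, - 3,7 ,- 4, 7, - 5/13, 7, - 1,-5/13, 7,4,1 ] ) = [ - 9, - 6,- 4, -3, - 1,-5/13 ,  -  5/13 , 1, 4  ,  7, 7, 7, 7, 7]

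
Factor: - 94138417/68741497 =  -11^( - 1)*67^1*967^1*1453^1*6249227^( - 1 ) 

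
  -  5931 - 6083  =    -  12014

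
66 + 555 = 621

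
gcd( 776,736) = 8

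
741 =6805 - 6064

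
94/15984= 47/7992= 0.01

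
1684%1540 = 144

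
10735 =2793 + 7942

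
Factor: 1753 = 1753^1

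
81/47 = 81/47 = 1.72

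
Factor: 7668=2^2*3^3*71^1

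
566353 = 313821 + 252532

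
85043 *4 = 340172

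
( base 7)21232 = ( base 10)5266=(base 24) 93a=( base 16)1492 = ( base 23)9lm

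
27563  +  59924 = 87487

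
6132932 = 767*7996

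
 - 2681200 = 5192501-7873701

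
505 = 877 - 372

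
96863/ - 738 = - 96863/738 = -131.25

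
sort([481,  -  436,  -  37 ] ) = [ - 436,- 37,  481] 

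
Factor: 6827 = 6827^1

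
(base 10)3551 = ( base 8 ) 6737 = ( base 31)3lh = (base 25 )5h1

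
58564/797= 73+383/797 = 73.48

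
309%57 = 24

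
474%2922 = 474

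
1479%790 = 689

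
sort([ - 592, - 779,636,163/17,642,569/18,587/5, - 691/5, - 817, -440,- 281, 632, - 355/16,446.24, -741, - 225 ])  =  [ - 817, -779,- 741,-592, - 440, - 281, - 225, - 691/5, - 355/16,163/17  ,  569/18,587/5 , 446.24, 632,636,642 ]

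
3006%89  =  69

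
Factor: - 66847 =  - 11^1*59^1 * 103^1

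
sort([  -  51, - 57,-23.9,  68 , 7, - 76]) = [-76,  -  57,-51, - 23.9  ,  7 , 68 ] 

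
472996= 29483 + 443513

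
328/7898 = 164/3949= 0.04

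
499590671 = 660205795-160615124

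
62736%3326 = 2868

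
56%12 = 8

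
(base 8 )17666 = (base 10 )8118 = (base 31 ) 8DR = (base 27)B3I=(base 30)90i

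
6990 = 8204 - 1214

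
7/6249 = 7/6249 =0.00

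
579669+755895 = 1335564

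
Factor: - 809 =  - 809^1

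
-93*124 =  - 11532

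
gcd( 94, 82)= 2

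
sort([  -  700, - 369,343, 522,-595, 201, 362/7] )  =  [ - 700, - 595, - 369, 362/7,201, 343 , 522 ] 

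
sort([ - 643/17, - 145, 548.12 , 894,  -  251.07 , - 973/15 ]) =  [  -  251.07  ,  -  145, - 973/15,-643/17, 548.12,  894 ]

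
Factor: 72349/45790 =2^( - 1)*5^(-1)*19^( - 1)*71^1*241^( - 1)*1019^1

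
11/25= 11/25 = 0.44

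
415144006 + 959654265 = 1374798271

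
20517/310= 66 + 57/310 =66.18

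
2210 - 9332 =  - 7122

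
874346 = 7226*121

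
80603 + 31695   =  112298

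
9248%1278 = 302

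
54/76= 27/38 = 0.71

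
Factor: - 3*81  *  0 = 0 = 0^1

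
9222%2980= 282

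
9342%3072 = 126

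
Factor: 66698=2^1*33349^1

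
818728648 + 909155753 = 1727884401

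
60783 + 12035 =72818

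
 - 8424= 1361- 9785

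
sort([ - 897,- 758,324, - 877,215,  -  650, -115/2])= [-897,-877,-758, - 650, - 115/2, 215,  324]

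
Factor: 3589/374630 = 2^(-1) * 5^(  -  1) * 37^1*97^1*37463^( - 1 )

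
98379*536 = 52731144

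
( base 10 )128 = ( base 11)107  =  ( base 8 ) 200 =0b10000000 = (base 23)5d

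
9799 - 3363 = 6436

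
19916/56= 4979/14 = 355.64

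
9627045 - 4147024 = 5480021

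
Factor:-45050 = -2^1*5^2*17^1*53^1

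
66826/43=66826/43 = 1554.09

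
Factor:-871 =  - 13^1 * 67^1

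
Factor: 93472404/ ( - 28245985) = - 2^2 * 3^1*5^( - 1 )*37^( - 1)*152681^ (  -  1)*7789367^1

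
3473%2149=1324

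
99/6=16+1/2  =  16.50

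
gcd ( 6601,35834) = 943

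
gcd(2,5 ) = 1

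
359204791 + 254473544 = 613678335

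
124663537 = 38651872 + 86011665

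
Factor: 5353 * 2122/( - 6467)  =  -11359066/6467 = - 2^1* 29^( - 1 )*53^1 * 101^1*223^( - 1)*1061^1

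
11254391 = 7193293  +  4061098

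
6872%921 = 425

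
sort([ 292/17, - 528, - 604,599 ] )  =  [ - 604,-528,  292/17,599]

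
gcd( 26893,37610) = 1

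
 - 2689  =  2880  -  5569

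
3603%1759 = 85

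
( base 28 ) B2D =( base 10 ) 8693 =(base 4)2013311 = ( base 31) 91d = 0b10000111110101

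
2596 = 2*1298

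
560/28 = 20 = 20.00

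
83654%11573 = 2643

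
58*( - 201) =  - 11658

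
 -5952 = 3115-9067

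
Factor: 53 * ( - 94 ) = - 2^1*47^1*53^1 = - 4982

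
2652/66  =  442/11=   40.18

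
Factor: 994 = 2^1*7^1*71^1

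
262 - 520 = - 258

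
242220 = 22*11010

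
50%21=8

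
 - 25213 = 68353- 93566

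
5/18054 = 5/18054 = 0.00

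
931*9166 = 8533546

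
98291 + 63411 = 161702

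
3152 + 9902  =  13054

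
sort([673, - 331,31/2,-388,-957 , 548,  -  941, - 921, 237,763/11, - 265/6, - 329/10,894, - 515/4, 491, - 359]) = [ - 957,-941, - 921 , - 388,-359, - 331, - 515/4,-265/6,-329/10,31/2 , 763/11,237, 491 , 548,673, 894]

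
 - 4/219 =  - 4/219=- 0.02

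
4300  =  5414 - 1114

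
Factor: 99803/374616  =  211/792  =  2^( - 3 )*3^(-2)*  11^( - 1)*211^1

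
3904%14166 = 3904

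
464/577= 464/577 = 0.80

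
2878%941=55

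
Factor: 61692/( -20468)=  - 3^1*7^( - 1 )*17^(-1 )*43^(-1 )*53^1*97^1  =  - 15423/5117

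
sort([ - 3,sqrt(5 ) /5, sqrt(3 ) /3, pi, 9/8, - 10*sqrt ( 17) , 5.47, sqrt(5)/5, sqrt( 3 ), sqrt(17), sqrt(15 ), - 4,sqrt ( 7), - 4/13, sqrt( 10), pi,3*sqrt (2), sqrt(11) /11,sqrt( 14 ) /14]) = [ - 10 * sqrt( 17 ), - 4 , - 3, - 4/13, sqrt ( 14 ) /14, sqrt(11)/11,  sqrt ( 5)/5, sqrt(5 )/5, sqrt( 3 ) /3,9/8,  sqrt(3), sqrt (7 ), pi, pi,sqrt( 10), sqrt (15), sqrt(17 ),3*sqrt (2), 5.47]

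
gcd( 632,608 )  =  8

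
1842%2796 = 1842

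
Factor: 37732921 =31^1*1217191^1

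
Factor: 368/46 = 2^3 = 8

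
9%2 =1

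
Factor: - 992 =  - 2^5*31^1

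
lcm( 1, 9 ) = 9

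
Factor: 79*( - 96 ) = - 7584 = -2^5*3^1*79^1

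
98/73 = 98/73 =1.34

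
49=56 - 7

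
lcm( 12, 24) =24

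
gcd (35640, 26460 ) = 540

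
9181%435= 46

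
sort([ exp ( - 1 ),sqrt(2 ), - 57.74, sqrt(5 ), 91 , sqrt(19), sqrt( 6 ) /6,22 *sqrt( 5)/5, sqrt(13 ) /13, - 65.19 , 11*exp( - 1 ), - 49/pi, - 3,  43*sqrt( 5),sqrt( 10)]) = [ - 65.19,-57.74, - 49/pi, -3,sqrt(13 ) /13, exp( - 1), sqrt (6 ) /6,sqrt(2 ), sqrt( 5),sqrt( 10) , 11*exp (- 1) , sqrt(19),22 * sqrt( 5) /5,91, 43*sqrt (5 )]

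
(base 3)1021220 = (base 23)1HM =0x3AE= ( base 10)942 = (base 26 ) 1a6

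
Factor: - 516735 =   -  3^2*5^1*11483^1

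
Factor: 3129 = 3^1*7^1*149^1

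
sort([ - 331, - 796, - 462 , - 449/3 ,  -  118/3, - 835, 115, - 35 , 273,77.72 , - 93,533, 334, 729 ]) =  [-835  , - 796, - 462, - 331 , - 449/3, - 93, - 118/3,  -  35,77.72 , 115,273, 334, 533 , 729 ] 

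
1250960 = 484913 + 766047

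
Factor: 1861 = 1861^1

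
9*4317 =38853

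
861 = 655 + 206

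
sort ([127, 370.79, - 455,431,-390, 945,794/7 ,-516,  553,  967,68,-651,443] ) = [ - 651, - 516, - 455, - 390 , 68, 794/7,127, 370.79, 431, 443, 553 , 945, 967] 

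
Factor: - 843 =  - 3^1*281^1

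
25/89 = 25/89=0.28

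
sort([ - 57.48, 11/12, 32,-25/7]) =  [ - 57.48, - 25/7,  11/12, 32]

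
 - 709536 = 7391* ( - 96) 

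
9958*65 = 647270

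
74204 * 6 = 445224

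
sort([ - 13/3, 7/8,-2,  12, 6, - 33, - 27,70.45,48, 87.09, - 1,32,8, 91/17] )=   [ - 33, - 27,-13/3,-2, - 1,7/8,91/17, 6,8,12,32,  48, 70.45,87.09] 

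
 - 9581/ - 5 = 9581/5 = 1916.20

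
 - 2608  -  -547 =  - 2061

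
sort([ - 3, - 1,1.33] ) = [ - 3,  -  1,1.33]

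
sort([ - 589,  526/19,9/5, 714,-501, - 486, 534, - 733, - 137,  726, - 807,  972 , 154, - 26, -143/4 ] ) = [ - 807, - 733, - 589,-501 ,-486, - 137, - 143/4, - 26, 9/5,526/19,154,534,  714, 726, 972]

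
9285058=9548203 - 263145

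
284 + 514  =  798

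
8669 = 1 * 8669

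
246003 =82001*3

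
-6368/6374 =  - 1+3/3187 = - 1.00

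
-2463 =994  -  3457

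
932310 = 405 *2302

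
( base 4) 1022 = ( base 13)59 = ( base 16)4A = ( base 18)42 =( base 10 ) 74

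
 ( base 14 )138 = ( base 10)246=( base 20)C6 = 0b11110110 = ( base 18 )DC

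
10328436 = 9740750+587686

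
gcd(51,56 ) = 1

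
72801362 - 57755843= 15045519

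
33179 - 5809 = 27370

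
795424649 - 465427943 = 329996706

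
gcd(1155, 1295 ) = 35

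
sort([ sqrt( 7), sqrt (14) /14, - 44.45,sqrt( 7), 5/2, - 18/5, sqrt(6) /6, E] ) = [ - 44.45,  -  18/5, sqrt (14)/14,sqrt ( 6)/6,5/2,sqrt(7), sqrt( 7 ),E]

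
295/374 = 295/374 = 0.79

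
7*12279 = 85953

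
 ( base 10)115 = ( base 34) 3d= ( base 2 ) 1110011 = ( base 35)3a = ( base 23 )50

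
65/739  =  65/739= 0.09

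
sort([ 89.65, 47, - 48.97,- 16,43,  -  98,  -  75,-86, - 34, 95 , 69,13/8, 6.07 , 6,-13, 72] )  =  [ - 98,-86,-75,  -  48.97 ,-34, - 16,-13,13/8,6, 6.07,43, 47, 69, 72,89.65,95 ]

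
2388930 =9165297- 6776367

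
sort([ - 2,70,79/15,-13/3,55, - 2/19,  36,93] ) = [-13/3,  -  2, - 2/19,79/15, 36,55,70, 93]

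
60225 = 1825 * 33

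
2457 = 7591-5134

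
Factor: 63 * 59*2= 7434 = 2^1*3^2* 7^1 * 59^1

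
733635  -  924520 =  - 190885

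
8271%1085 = 676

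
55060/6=9176 + 2/3  =  9176.67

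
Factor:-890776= - 2^3*111347^1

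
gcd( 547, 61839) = 1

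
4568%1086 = 224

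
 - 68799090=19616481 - 88415571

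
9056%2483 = 1607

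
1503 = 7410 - 5907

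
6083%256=195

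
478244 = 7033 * 68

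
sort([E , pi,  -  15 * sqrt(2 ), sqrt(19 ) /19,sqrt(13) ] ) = [ -15 * sqrt ( 2 ),sqrt(19) /19, E, pi, sqrt( 13 )]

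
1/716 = 1/716  =  0.00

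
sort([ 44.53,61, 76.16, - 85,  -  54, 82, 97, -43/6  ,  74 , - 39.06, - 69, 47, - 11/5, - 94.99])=[ - 94.99 , - 85 ,-69, - 54, - 39.06, - 43/6, - 11/5, 44.53 , 47,61, 74, 76.16, 82,97 ]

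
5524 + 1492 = 7016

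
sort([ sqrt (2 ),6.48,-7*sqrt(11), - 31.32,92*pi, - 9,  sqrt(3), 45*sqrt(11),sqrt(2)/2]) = [-31.32,  -  7 * sqrt( 11),- 9,sqrt(2)/2,sqrt(2 ),sqrt( 3), 6.48, 45*sqrt(11 ), 92*pi]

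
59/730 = 59/730 = 0.08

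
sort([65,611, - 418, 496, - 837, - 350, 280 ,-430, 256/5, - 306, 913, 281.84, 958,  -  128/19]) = [ - 837, - 430, - 418, - 350, - 306, - 128/19 , 256/5, 65, 280, 281.84, 496, 611, 913, 958]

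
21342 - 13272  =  8070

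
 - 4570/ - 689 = 4570/689 = 6.63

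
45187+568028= 613215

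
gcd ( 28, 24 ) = 4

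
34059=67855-33796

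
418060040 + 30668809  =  448728849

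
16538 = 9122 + 7416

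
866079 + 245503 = 1111582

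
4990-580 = 4410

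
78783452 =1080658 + 77702794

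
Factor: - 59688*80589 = -2^3*3^3* 829^1 * 26863^1 = - 4810196232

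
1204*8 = 9632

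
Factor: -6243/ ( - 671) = 3^1*11^(  -  1) * 61^ (  -  1 )*2081^1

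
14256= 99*144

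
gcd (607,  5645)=1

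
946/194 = 4 + 85/97  =  4.88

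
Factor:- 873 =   -  3^2*97^1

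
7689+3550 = 11239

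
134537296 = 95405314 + 39131982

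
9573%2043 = 1401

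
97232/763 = 127 + 331/763=127.43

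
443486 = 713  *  622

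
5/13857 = 5/13857 = 0.00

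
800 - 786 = 14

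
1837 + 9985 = 11822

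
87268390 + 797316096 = 884584486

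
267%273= 267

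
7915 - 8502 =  - 587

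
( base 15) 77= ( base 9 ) 134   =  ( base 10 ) 112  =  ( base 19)5h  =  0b1110000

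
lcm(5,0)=0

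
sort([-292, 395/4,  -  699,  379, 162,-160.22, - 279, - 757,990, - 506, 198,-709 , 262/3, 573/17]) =[  -  757, -709,-699,  -  506, - 292,-279, - 160.22, 573/17, 262/3,395/4, 162,  198 , 379,990]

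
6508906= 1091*5966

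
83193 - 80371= 2822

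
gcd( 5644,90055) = 83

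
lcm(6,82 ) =246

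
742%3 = 1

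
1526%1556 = 1526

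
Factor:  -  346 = - 2^1*173^1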